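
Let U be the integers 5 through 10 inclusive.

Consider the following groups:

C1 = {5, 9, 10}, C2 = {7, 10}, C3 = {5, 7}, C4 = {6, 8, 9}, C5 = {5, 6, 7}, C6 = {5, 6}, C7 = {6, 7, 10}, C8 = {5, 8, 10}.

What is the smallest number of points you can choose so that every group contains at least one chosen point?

3

Take H = {5, 7, 9}. Each listed group contains at least one of these, so H is a hitting set of size 3.
No choice of 2 points meets every group, so 3 is the minimum.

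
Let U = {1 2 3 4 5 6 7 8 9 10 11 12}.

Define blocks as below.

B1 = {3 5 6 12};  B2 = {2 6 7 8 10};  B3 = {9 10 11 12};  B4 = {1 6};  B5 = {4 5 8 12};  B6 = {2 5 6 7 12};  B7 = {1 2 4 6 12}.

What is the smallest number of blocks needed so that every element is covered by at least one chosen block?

4

B1 and B2 and B3 and B7 together: B1 ∪ B2 ∪ B3 ∪ B7 = {1, 2, 3, 4, 5, 6, 7, 8, 9, 10, 11, 12} — every element is covered.
No 3 of the 7 blocks cover everything (all 35 combinations miss at least one element), so 4 is optimal.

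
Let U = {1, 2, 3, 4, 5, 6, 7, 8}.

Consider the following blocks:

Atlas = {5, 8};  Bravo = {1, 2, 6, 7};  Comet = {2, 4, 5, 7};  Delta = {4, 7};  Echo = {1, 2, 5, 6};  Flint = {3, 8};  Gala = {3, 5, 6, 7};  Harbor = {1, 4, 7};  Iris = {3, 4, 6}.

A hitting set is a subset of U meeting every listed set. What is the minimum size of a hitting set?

Take H = {6, 7, 8}. Each listed block contains at least one of these, so H is a hitting set of size 3.
The blocks Delta, Echo, Flint are pairwise disjoint, so any hitting set needs a separate item for each — at least 3. Hence 3 is optimal.

3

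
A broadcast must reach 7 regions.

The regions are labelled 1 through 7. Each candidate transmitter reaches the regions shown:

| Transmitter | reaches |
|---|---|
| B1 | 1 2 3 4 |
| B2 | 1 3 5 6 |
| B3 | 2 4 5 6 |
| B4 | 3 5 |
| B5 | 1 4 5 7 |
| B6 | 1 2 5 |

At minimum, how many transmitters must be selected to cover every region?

3

B3 and B4 and B5 together: B3 ∪ B4 ∪ B5 = {1, 2, 3, 4, 5, 6, 7} — every region is covered.
Only B5 contains 7, so B5 is forced; the remaining 3 regions need at least 2 more transmitters (each remaining transmitter adds at most 2) — so at least 3 transmitters are needed, and 3 is optimal.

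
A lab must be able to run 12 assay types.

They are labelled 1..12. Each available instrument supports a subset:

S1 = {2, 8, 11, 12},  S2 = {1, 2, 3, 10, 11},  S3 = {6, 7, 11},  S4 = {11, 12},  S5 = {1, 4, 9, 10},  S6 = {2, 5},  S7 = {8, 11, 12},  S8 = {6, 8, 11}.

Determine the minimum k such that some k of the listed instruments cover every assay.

5

S2 and S3 and S5 and S6 and S7 together: S2 ∪ S3 ∪ S5 ∪ S6 ∪ S7 = {1, 2, 3, 4, 5, 6, 7, 8, 9, 10, 11, 12} — every assay is covered.
Only S2 contains 3, so S2 is forced; the remaining 7 assays need at least 4 more instruments (each remaining instrument adds at most 2) — so at least 5 instruments are needed, and 5 is optimal.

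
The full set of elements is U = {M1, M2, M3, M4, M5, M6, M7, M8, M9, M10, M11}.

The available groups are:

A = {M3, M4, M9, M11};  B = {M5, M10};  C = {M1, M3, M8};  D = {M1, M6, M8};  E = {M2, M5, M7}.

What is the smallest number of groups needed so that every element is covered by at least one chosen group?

A and B and D and E together: A ∪ B ∪ D ∪ E = {M1, M2, M3, M4, M5, M6, M7, M8, M9, M10, M11} — every element is covered.
Only A contains M4, so A is forced; the remaining 7 elements need at least 3 more groups (each remaining group adds at most 3) — so at least 4 groups are needed, and 4 is optimal.

4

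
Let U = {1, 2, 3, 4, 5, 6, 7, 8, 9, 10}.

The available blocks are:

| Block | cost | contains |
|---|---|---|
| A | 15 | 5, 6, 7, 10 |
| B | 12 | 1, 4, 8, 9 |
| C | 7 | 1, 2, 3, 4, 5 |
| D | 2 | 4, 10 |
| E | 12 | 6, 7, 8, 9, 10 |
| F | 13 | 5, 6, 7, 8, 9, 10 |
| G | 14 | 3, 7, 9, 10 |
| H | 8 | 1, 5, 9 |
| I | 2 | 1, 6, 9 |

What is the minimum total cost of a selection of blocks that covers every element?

19

C, E together cover every element (C ∪ E = {1, 2, 3, 4, 5, 6, 7, 8, 9, 10}); total cost 7 + 12 = 19.
The greedy pick I, D, C, E costs 23; no covering selection beats 19.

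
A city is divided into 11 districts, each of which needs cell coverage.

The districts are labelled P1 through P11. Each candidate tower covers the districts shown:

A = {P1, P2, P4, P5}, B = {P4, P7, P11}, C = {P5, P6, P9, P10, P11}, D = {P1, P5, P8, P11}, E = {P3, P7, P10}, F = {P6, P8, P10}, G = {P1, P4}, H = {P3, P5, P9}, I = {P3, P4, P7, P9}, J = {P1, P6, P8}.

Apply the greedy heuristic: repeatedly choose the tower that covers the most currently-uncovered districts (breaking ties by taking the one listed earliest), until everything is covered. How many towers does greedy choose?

Greedy: pick C (covers 5 new) → pick A (covers 3 new) → pick E (covers 2 new) → pick D (covers 1 new). Total picks: 4.

4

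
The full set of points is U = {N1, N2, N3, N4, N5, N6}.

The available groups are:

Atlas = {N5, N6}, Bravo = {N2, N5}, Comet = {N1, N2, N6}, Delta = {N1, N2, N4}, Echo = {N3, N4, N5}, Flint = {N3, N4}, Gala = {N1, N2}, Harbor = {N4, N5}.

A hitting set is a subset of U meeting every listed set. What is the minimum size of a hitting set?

H = {N2, N3, N5} meets every group (each contains at least one member of H), and |H| = 3.
The groups Atlas, Flint, Gala are pairwise disjoint, so any hitting set needs a separate point for each — at least 3. Hence 3 is optimal.

3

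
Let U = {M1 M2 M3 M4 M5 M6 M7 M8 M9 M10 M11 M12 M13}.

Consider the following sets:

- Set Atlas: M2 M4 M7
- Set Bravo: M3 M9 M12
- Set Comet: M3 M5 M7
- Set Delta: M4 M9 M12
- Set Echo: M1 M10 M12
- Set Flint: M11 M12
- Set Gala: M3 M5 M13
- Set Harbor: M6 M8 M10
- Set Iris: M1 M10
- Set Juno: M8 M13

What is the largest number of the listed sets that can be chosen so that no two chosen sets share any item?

Atlas, Flint, Iris, Juno are pairwise disjoint (Atlas={M2,M4,M7}; Flint={M11,M12}; Iris={M1,M10}; Juno={M8,M13}).
Every remaining set overlaps one of these, and no 5 of the listed sets are pairwise disjoint, so 4 is the maximum.

4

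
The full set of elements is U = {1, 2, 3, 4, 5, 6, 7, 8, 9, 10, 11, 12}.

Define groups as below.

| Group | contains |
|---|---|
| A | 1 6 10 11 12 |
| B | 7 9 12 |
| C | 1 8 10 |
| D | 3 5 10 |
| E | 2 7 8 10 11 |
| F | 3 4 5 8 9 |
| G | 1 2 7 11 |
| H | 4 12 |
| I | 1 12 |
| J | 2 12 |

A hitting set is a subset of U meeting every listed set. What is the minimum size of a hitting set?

4

T = {1, 5, 8, 12} meets every group (each contains at least one member of T), and |T| = 4.
No choice of 3 elements meets every group, so 4 is the minimum.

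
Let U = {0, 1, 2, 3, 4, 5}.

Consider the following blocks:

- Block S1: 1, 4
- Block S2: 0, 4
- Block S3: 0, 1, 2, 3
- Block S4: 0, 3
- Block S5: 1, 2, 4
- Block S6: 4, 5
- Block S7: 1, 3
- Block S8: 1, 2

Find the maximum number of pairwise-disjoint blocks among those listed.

S4, S6, S8 are pairwise disjoint (S4={0,3}; S6={4,5}; S8={1,2}).
Every remaining block overlaps one of these, and no 4 of the listed blocks are pairwise disjoint, so 3 is the maximum.

3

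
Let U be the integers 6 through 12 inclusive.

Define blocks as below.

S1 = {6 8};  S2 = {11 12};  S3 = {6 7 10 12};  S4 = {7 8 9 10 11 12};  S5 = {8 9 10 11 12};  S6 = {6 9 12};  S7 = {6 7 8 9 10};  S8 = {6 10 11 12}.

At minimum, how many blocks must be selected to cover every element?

S1 and S4 cover everything between them: the union {6, 7, 8, 9, 10, 11, 12} is all of U.
No single block has all 7 elements (the largest, S4, has 6), so 2 is optimal.

2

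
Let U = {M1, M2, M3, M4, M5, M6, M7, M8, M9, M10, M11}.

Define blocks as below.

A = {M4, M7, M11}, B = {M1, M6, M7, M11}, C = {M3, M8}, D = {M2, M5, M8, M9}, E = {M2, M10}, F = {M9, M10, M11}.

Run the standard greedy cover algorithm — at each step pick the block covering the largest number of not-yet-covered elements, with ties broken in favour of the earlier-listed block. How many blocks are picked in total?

5

Greedy: pick B (covers 4 new) → pick D (covers 4 new) → pick A (covers 1 new) → pick C (covers 1 new) → pick E (covers 1 new). Total picks: 5.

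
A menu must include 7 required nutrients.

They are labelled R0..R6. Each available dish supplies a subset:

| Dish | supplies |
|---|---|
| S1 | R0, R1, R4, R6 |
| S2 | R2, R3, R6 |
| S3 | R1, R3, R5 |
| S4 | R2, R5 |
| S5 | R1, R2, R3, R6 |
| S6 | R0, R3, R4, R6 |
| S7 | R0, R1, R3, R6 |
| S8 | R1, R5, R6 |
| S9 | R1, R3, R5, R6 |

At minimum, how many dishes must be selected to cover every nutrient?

Take {S2, S6, S9}. Their union is {R0, R1, R2, R3, R4, R5, R6}, which is all 7 nutrients.
No 2 of the 9 dishes cover everything (all 36 combinations miss at least one nutrient), so 3 is optimal.

3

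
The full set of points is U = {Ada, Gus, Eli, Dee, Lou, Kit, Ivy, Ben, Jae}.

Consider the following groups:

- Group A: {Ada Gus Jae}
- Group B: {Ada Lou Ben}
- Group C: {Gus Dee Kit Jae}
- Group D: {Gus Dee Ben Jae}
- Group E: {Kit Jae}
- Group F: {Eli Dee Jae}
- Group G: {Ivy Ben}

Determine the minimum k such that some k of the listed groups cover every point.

B and C and F and G together: B ∪ C ∪ F ∪ G = {Ada, Gus, Eli, Dee, Lou, Kit, Ivy, Ben, Jae} — every point is covered.
No 3 of the 7 groups cover everything (all 35 combinations miss at least one point), so 4 is optimal.

4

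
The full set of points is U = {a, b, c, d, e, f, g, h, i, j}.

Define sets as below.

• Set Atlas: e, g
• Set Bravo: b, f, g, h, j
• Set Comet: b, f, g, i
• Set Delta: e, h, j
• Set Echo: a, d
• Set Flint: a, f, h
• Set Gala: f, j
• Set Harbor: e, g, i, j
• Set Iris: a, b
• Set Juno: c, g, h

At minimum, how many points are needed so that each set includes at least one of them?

3

Take T = {a, g, j}. Each listed set contains at least one of these, so T is a hitting set of size 3.
The sets Gala, Iris, Juno are pairwise disjoint, so any hitting set needs a separate point for each — at least 3. Hence 3 is optimal.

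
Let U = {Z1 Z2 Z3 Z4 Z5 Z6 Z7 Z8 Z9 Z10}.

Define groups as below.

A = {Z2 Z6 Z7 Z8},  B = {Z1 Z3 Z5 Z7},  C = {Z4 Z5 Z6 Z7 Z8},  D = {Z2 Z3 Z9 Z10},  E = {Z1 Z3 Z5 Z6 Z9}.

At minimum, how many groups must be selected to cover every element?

C, D, and E cover everything between them: the union {Z1, Z2, Z3, Z4, Z5, Z6, Z7, Z8, Z9, Z10} is all of U.
Only C contains Z4, so C is forced; the remaining 5 elements need at least 2 more groups (each remaining group adds at most 4) — so at least 3 groups are needed, and 3 is optimal.

3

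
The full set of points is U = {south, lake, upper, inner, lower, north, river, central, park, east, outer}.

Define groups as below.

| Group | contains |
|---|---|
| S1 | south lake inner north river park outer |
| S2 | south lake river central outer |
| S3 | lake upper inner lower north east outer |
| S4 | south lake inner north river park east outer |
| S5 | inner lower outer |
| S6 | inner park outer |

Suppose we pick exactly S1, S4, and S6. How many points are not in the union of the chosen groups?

3

Union of S1, S4, S6 = {south, lake, inner, north, river, park, east, outer}.
Not covered: upper, lower, central — 3 points.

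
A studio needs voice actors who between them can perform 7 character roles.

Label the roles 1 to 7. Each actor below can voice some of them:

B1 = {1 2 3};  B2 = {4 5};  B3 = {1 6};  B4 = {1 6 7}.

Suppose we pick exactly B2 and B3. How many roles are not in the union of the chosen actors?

Union of B2, B3 = {1, 4, 5, 6}.
Not covered: 2, 3, 7 — 3 roles.

3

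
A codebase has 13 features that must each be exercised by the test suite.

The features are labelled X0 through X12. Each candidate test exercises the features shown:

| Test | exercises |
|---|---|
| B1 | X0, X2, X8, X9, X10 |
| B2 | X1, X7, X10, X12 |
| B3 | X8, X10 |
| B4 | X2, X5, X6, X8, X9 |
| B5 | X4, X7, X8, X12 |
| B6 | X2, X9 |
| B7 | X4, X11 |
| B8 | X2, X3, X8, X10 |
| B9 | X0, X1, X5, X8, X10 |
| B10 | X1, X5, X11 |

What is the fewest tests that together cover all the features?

Take {B4, B5, B8, B9, B10}. Their union is {X0, X1, X2, X3, X4, X5, X6, X7, X8, X9, X10, X11, X12}, which is all 13 features.
No 4 of the 10 tests cover everything (all 210 combinations miss at least one feature), so 5 is optimal.

5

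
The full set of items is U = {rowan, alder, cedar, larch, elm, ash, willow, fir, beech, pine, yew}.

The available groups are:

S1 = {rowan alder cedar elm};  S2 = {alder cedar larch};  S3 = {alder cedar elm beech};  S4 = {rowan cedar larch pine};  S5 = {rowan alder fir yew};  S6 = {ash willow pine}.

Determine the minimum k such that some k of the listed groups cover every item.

S2 and S3 and S5 and S6 together: S2 ∪ S3 ∪ S5 ∪ S6 = {rowan, alder, cedar, larch, elm, ash, willow, fir, beech, pine, yew} — every item is covered.
Only S5 contains fir, so S5 is forced; the remaining 7 items need at least 3 more groups (each remaining group adds at most 3) — so at least 4 groups are needed, and 4 is optimal.

4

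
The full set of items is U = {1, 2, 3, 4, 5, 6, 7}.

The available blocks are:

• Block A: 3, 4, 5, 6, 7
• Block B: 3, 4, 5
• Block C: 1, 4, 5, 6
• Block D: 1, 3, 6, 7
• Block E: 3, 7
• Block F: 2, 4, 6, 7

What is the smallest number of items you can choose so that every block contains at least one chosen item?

The 2 items {3, 4} hit every block.
The blocks C, E are pairwise disjoint, so any hitting set needs a separate item for each — at least 2. Hence 2 is optimal.

2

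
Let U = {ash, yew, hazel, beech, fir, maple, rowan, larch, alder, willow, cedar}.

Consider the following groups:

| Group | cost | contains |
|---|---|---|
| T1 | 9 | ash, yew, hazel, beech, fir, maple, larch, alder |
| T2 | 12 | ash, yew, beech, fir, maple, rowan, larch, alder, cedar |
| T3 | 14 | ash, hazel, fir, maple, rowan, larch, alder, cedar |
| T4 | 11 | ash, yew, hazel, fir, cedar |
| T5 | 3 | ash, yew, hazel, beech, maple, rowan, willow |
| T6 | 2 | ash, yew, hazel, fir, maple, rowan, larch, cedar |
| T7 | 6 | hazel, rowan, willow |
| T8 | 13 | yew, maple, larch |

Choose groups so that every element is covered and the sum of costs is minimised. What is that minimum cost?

T1, T5, T6 together cover every element (T1 ∪ T5 ∪ T6 = {ash, yew, hazel, beech, fir, maple, rowan, larch, alder, willow, cedar}); total cost 9 + 3 + 2 = 14.
No covering selection has total cost below 14.

14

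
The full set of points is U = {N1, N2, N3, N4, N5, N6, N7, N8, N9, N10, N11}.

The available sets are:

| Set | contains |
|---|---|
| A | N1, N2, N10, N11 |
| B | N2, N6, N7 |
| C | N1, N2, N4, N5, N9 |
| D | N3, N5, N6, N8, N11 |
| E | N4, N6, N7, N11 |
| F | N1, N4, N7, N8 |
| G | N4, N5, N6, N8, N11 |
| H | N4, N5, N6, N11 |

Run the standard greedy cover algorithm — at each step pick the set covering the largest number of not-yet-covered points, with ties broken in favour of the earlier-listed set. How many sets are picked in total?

Greedy: pick C (covers 5 new) → pick D (covers 4 new) → pick A (covers 1 new) → pick B (covers 1 new). Total picks: 4.

4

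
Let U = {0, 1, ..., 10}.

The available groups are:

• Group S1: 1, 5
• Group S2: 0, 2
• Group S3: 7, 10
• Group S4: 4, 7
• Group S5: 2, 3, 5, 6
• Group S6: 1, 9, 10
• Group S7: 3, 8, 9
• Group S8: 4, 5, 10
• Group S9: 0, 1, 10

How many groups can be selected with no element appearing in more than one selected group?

4

S1, S2, S4, S7 are pairwise disjoint (S1={1,5}; S2={0,2}; S4={4,7}; S7={3,8,9}).
Every remaining group overlaps one of these, and no 5 of the listed groups are pairwise disjoint, so 4 is the maximum.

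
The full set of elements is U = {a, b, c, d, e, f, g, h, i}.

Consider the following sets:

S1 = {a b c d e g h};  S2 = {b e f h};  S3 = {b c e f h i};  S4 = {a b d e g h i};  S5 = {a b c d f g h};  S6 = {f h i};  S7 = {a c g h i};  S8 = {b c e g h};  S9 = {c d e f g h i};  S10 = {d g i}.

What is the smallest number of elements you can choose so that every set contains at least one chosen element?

The 2 elements {g, h} hit every set.
The sets S2, S10 are pairwise disjoint, so any hitting set needs a separate element for each — at least 2. Hence 2 is optimal.

2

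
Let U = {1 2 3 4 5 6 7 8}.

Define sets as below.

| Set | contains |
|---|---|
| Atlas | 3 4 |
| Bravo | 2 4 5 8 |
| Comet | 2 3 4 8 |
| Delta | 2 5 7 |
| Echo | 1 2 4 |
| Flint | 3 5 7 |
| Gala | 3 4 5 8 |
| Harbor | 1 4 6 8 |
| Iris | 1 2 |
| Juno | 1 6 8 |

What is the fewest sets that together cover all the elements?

3

Flint, Harbor, and Iris cover everything between them: the union {1, 2, 3, 4, 5, 6, 7, 8} is all of U.
No 2 of the 10 sets cover everything (all 45 combinations miss at least one element), so 3 is optimal.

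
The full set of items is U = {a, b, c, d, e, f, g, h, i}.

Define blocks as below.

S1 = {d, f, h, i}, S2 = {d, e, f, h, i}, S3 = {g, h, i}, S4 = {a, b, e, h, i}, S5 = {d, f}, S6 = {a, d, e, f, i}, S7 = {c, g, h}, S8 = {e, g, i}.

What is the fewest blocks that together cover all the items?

S4 and S5 and S7 together: S4 ∪ S5 ∪ S7 = {a, b, c, d, e, f, g, h, i} — every item is covered.
Only S4 contains b, so S4 is forced; the remaining 4 items need at least 2 more blocks (each remaining block adds at most 2) — so at least 3 blocks are needed, and 3 is optimal.

3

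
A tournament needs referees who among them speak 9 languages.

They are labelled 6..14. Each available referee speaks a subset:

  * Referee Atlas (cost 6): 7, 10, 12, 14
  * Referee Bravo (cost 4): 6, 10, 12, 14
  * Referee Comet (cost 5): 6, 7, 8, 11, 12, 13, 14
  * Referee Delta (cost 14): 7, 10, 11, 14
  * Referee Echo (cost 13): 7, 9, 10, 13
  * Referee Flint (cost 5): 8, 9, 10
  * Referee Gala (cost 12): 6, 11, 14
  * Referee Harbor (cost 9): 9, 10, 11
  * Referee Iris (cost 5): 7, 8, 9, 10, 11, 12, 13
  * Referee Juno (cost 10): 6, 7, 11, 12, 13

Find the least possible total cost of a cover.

9

Bravo, Iris together cover every language (Bravo ∪ Iris = {6, 7, 8, 9, 10, 11, 12, 13, 14}); total cost 4 + 5 = 9.
The greedy pick Comet, Flint costs 10; no covering selection beats 9.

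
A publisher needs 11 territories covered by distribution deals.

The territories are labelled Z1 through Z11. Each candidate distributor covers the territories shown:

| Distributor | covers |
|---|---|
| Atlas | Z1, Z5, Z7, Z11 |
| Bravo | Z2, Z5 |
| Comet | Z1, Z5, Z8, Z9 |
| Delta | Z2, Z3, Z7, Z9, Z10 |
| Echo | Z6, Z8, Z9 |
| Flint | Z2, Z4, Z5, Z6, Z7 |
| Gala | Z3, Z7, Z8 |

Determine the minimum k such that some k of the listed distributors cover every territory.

Atlas and Comet and Delta and Flint together: Atlas ∪ Comet ∪ Delta ∪ Flint = {Z1, Z2, Z3, Z4, Z5, Z6, Z7, Z8, Z9, Z10, Z11} — every territory is covered.
No 3 of the 7 distributors cover everything (all 35 combinations miss at least one territory), so 4 is optimal.

4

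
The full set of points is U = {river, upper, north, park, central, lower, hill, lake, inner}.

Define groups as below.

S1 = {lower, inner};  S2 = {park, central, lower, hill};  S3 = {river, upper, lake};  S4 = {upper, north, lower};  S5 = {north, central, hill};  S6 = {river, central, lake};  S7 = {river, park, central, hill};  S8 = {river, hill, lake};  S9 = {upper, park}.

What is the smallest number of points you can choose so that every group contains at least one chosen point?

The 4 points {river, north, park, inner} hit every group.
No choice of 3 points meets every group, so 4 is the minimum.

4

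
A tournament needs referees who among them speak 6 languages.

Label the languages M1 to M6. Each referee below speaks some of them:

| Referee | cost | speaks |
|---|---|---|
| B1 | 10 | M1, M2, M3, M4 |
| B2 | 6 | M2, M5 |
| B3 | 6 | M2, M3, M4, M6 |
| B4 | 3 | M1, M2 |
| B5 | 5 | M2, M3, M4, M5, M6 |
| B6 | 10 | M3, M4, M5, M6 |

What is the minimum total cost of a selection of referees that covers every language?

8

B4, B5 together cover every language (B4 ∪ B5 = {M1, M2, M3, M4, M5, M6}); total cost 3 + 5 = 8.
No covering selection has total cost below 8.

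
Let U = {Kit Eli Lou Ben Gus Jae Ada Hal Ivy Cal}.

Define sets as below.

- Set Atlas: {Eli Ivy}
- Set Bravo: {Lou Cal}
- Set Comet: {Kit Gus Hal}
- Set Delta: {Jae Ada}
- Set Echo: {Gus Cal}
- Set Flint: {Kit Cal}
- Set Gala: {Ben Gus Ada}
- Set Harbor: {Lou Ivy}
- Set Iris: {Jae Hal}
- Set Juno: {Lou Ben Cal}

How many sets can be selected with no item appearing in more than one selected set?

4

Flint, Gala, Harbor, Iris are pairwise disjoint (Flint={Kit,Cal}; Gala={Ben,Gus,Ada}; Harbor={Lou,Ivy}; Iris={Jae,Hal}).
Every remaining set overlaps one of these, and no 5 of the listed sets are pairwise disjoint, so 4 is the maximum.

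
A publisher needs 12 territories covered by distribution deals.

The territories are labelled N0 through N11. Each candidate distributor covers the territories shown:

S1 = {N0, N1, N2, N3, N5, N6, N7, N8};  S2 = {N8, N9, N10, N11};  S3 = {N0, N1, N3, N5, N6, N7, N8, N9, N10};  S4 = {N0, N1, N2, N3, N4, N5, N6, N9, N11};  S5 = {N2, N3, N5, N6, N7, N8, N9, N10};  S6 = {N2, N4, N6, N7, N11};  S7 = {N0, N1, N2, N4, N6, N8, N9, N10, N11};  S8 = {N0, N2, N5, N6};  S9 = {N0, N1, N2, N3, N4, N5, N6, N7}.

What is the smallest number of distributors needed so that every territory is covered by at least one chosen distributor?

2

Take {S7, S9}. Their union is {N0, N1, N2, N3, N4, N5, N6, N7, N8, N9, N10, N11}, which is all 12 territories.
No single distributor has all 12 territories (the largest, S3, has 9), so 2 is optimal.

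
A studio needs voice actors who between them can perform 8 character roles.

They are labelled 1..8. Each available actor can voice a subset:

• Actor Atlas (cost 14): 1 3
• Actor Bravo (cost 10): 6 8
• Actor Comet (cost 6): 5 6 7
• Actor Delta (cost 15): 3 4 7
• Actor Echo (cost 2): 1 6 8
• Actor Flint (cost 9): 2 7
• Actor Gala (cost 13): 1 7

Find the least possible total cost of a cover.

Comet, Delta, Echo, Flint together cover every role (Comet ∪ Delta ∪ Echo ∪ Flint = {1, 2, 3, 4, 5, 6, 7, 8}); total cost 6 + 15 + 2 + 9 = 32.
No covering selection has total cost below 32.

32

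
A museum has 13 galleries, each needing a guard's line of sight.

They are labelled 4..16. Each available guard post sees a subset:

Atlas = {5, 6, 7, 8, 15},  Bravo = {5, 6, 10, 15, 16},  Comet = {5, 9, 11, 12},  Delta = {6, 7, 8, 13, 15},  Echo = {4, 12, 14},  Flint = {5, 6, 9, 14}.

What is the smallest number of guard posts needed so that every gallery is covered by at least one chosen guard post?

4

Take {Bravo, Comet, Delta, Echo}. Their union is {4, 5, 6, 7, 8, 9, 10, 11, 12, 13, 14, 15, 16}, which is all 13 galleries.
Only Bravo contains 10, so Bravo is forced; the remaining 8 galleries need at least 3 more guard posts (each remaining guard post adds at most 3) — so at least 4 guard posts are needed, and 4 is optimal.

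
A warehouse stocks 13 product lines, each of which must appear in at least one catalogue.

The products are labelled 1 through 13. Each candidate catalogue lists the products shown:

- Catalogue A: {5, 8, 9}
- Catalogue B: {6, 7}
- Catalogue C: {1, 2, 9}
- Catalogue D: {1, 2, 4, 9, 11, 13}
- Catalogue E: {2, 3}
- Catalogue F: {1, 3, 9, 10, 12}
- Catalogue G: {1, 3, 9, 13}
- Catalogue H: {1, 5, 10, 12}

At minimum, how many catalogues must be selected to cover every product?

4

A and B and D and F together: A ∪ B ∪ D ∪ F = {1, 2, 3, 4, 5, 6, 7, 8, 9, 10, 11, 12, 13} — every product is covered.
Only D contains 4, so D is forced; the remaining 7 products need at least 3 more catalogues (each remaining catalogue adds at most 3) — so at least 4 catalogues are needed, and 4 is optimal.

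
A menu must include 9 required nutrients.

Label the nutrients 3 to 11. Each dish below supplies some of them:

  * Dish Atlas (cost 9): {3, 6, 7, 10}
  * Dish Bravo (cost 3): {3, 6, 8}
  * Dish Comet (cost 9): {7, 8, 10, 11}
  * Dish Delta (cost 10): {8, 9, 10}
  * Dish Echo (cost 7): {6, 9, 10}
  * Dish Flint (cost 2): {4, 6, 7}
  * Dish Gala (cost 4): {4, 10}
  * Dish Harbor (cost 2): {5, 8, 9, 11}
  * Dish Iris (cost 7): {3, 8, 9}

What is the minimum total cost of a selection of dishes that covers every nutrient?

Bravo, Flint, Gala, Harbor together cover every nutrient (Bravo ∪ Flint ∪ Gala ∪ Harbor = {3, 4, 5, 6, 7, 8, 9, 10, 11}); total cost 3 + 2 + 4 + 2 = 11.
No covering selection has total cost below 11.

11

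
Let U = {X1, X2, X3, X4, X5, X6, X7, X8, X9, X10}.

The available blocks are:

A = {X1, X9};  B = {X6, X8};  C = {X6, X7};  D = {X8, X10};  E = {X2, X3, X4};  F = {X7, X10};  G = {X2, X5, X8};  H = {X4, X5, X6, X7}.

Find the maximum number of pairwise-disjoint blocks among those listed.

4

A, B, E, F are pairwise disjoint (A={X1,X9}; B={X6,X8}; E={X2,X3,X4}; F={X7,X10}).
Every remaining block overlaps one of these, and no 5 of the listed blocks are pairwise disjoint, so 4 is the maximum.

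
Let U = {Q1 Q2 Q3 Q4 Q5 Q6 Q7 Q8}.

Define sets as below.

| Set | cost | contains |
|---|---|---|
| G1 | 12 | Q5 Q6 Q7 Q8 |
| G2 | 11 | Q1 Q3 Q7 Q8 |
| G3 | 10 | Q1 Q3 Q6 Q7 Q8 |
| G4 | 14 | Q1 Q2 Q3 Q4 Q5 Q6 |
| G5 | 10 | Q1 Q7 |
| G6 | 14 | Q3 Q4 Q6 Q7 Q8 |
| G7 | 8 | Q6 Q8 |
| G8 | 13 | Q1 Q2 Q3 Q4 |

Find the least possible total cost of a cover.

24

G3, G4 together cover every element (G3 ∪ G4 = {Q1, Q2, Q3, Q4, Q5, Q6, Q7, Q8}); total cost 10 + 14 = 24.
No covering selection has total cost below 24.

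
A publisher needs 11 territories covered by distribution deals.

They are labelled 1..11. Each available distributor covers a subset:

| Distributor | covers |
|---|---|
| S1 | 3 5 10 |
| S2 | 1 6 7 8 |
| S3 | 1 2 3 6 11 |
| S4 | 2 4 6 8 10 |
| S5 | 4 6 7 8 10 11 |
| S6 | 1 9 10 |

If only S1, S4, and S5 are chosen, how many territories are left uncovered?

2

Union of S1, S4, S5 = {2, 3, 4, 5, 6, 7, 8, 10, 11}.
Not covered: 1, 9 — 2 territories.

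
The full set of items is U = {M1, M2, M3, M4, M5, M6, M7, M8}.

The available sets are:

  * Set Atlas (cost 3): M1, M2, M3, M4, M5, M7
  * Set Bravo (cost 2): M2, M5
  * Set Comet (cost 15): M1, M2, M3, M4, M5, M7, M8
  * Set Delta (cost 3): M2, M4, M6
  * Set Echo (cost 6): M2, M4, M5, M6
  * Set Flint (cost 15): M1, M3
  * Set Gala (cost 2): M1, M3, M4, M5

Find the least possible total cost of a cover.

18

Comet, Delta together cover every item (Comet ∪ Delta = {M1, M2, M3, M4, M5, M6, M7, M8}); total cost 15 + 3 = 18.
The greedy pick Atlas, Delta, Comet costs 21; no covering selection beats 18.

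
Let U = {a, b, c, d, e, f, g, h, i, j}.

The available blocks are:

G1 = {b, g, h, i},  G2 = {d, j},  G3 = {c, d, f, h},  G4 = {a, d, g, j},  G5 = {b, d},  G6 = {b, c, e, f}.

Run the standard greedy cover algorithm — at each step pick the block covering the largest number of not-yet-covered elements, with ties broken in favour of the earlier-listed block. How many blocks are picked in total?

4

Greedy: pick G1 (covers 4 new) → pick G3 (covers 3 new) → pick G4 (covers 2 new) → pick G6 (covers 1 new). Total picks: 4.
(The true minimum cover uses only 3 blocks, so greedy is not optimal here.)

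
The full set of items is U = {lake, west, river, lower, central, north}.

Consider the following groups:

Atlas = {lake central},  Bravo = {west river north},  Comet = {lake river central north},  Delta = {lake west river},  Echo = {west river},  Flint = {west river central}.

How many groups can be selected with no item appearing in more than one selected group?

2

Atlas, Echo are pairwise disjoint (Atlas={lake,central}; Echo={west,river}).
Every remaining group overlaps one of these, and no 3 of the listed groups are pairwise disjoint, so 2 is the maximum.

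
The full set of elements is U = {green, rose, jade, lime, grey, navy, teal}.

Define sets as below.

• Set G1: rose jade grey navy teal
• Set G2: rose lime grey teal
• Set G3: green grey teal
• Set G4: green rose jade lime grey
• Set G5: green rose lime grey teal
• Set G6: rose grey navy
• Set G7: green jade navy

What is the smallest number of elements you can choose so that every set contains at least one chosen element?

2

H = {grey, navy} meets every set (each contains at least one member of H), and |H| = 2.
The sets G2, G7 are pairwise disjoint, so any hitting set needs a separate element for each — at least 2. Hence 2 is optimal.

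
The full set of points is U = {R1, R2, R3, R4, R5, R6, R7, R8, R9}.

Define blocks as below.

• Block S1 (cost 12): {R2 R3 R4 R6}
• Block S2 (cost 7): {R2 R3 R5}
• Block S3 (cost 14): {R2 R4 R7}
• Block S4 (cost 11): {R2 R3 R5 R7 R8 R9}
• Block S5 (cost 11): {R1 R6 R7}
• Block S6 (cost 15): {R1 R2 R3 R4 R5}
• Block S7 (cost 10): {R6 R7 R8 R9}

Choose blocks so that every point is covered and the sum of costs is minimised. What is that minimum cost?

25

S6, S7 together cover every point (S6 ∪ S7 = {R1, R2, R3, R4, R5, R6, R7, R8, R9}); total cost 15 + 10 = 25.
The greedy pick S4, S5, S1 costs 34; no covering selection beats 25.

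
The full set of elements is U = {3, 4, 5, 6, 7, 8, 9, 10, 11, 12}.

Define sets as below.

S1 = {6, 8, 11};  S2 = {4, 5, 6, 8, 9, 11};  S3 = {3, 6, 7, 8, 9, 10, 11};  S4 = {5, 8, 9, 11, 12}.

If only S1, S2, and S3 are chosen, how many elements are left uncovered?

1

Union of S1, S2, S3 = {3, 4, 5, 6, 7, 8, 9, 10, 11}.
Not covered: 12 — 1 element.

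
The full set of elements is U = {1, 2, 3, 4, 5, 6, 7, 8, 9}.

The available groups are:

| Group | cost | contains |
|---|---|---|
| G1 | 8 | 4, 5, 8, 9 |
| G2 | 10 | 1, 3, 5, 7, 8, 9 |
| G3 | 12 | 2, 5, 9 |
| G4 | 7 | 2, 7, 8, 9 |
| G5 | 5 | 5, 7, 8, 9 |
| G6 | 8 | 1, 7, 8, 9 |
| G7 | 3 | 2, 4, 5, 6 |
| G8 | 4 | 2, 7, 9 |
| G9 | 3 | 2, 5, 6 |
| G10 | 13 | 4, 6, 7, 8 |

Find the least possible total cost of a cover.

13

G2, G7 together cover every element (G2 ∪ G7 = {1, 2, 3, 4, 5, 6, 7, 8, 9}); total cost 10 + 3 = 13.
The greedy pick G7, G5, G2 costs 18; no covering selection beats 13.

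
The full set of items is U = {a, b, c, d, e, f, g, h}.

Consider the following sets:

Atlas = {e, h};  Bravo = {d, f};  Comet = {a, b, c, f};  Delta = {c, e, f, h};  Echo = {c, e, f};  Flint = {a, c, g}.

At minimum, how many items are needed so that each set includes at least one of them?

3

T = {a, e, f} meets every set (each contains at least one member of T), and |T| = 3.
The sets Atlas, Bravo, Flint are pairwise disjoint, so any hitting set needs a separate item for each — at least 3. Hence 3 is optimal.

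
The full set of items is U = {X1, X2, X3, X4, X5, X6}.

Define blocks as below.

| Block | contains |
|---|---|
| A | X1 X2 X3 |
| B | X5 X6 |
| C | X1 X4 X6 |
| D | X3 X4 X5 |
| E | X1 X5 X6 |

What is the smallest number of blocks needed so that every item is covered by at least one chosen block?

3

A, C, and E cover everything between them: the union {X1, X2, X3, X4, X5, X6} is all of U.
Only A contains X2, so A is forced; the remaining 3 items need at least 2 more blocks (each remaining block adds at most 2) — so at least 3 blocks are needed, and 3 is optimal.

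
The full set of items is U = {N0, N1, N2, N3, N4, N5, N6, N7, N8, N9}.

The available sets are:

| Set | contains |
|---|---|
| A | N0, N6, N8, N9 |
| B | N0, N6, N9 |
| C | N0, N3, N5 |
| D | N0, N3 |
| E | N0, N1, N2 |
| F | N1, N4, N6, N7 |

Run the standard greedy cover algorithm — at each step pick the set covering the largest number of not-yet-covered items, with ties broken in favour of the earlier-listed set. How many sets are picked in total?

4

Greedy: pick A (covers 4 new) → pick F (covers 3 new) → pick C (covers 2 new) → pick E (covers 1 new). Total picks: 4.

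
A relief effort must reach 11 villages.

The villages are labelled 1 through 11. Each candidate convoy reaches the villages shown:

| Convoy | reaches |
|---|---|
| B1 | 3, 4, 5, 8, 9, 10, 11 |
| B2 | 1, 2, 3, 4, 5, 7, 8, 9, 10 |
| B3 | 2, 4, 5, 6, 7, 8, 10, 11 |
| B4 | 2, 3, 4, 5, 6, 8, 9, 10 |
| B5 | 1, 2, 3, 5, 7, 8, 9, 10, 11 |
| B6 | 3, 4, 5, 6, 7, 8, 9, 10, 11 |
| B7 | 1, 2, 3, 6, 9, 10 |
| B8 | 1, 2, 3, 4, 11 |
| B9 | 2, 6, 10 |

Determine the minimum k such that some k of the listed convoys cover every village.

2

B3 and B7 together: B3 ∪ B7 = {1, 2, 3, 4, 5, 6, 7, 8, 9, 10, 11} — every village is covered.
No single convoy has all 11 villages (the largest, B2, has 9), so 2 is optimal.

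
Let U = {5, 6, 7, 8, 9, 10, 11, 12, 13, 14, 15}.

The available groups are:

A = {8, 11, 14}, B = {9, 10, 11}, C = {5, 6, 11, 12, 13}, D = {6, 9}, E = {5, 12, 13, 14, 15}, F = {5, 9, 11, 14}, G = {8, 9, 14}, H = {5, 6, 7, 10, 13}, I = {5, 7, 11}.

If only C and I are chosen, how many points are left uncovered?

Union of C, I = {5, 6, 7, 11, 12, 13}.
Not covered: 8, 9, 10, 14, 15 — 5 points.

5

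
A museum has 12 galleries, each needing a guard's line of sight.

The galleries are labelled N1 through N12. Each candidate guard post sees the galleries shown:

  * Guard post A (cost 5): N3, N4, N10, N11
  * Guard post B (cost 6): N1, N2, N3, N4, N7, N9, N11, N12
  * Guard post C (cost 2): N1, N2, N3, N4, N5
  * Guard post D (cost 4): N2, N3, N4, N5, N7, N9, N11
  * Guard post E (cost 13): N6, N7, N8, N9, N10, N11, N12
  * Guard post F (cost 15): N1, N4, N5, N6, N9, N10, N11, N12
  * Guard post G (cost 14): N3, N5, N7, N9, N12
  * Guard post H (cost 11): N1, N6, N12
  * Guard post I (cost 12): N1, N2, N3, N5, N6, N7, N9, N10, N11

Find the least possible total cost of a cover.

C, E together cover every gallery (C ∪ E = {N1, N2, N3, N4, N5, N6, N7, N8, N9, N10, N11, N12}); total cost 2 + 13 = 15.
The greedy pick C, D, E costs 19; no covering selection beats 15.

15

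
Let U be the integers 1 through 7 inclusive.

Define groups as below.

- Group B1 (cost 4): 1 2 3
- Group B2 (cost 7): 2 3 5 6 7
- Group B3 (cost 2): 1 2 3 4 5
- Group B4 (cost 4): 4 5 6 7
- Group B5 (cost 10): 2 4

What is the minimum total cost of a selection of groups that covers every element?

6

B3, B4 together cover every element (B3 ∪ B4 = {1, 2, 3, 4, 5, 6, 7}); total cost 2 + 4 = 6.
No covering selection has total cost below 6.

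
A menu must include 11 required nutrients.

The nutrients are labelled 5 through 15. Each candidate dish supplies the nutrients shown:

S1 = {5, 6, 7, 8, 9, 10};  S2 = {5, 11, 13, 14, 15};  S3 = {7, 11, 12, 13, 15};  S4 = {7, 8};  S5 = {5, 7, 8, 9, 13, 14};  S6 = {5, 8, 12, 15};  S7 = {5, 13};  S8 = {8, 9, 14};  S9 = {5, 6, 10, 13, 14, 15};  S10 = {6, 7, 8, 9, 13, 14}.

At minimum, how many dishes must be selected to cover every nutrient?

S1 and S3 and S5 together: S1 ∪ S3 ∪ S5 = {5, 6, 7, 8, 9, 10, 11, 12, 13, 14, 15} — every nutrient is covered.
No 2 of the 10 dishes cover everything (all 45 combinations miss at least one nutrient), so 3 is optimal.

3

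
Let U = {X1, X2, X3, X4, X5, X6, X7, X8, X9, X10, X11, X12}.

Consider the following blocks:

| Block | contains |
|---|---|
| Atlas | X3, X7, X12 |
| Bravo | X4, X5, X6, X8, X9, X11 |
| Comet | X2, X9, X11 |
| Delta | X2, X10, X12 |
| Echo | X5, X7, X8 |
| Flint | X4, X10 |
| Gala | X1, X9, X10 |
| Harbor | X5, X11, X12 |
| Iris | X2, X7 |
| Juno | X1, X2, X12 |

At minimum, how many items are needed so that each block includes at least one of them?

4

The 4 items {X7, X9, X10, X12} hit every block.
No choice of 3 items meets every block, so 4 is the minimum.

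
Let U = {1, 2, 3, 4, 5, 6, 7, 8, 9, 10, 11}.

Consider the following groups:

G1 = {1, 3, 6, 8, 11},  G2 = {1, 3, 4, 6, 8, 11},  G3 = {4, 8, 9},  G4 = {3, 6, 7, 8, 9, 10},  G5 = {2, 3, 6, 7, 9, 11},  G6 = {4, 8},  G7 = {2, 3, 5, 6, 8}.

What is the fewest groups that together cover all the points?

G2, G4, and G7 cover everything between them: the union {1, 2, 3, 4, 5, 6, 7, 8, 9, 10, 11} is all of U.
Only G7 contains 5, so G7 is forced; the remaining 6 points need at least 2 more groups (each remaining group adds at most 3) — so at least 3 groups are needed, and 3 is optimal.

3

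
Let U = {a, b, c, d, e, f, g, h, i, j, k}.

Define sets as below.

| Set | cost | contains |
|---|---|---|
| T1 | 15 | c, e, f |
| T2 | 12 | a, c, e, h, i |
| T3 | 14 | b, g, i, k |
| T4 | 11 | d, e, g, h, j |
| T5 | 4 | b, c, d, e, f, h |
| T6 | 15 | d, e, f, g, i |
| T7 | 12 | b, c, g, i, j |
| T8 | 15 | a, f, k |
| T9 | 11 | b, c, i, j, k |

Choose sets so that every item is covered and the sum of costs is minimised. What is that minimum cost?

T5, T7, T8 together cover every item (T5 ∪ T7 ∪ T8 = {a, b, c, d, e, f, g, h, i, j, k}); total cost 4 + 12 + 15 = 31.
The greedy pick T5, T9, T4, T2 costs 38; no covering selection beats 31.

31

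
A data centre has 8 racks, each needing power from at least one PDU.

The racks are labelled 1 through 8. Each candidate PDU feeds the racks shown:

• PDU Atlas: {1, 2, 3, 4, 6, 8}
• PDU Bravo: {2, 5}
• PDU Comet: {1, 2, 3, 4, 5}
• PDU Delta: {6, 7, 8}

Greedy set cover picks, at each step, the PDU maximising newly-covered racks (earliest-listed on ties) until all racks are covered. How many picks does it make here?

3

Greedy: pick Atlas (covers 6 new) → pick Bravo (covers 1 new) → pick Delta (covers 1 new). Total picks: 3.
(The true minimum cover uses only 2 PDUs, so greedy is not optimal here.)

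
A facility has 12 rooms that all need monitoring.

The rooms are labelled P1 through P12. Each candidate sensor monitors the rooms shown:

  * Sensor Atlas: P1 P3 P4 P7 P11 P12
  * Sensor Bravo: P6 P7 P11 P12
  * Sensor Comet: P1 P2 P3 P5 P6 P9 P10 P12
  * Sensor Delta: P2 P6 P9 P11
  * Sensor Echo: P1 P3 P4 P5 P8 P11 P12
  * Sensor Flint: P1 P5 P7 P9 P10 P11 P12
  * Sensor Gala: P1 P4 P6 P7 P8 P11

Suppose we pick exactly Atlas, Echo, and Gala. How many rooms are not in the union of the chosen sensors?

3

Union of Atlas, Echo, Gala = {P1, P3, P4, P5, P6, P7, P8, P11, P12}.
Not covered: P2, P9, P10 — 3 rooms.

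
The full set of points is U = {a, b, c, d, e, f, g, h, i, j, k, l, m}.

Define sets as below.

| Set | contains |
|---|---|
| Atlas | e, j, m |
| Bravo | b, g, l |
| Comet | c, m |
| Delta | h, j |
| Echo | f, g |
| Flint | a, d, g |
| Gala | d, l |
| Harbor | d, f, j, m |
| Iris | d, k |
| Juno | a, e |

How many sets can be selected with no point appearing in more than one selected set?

Comet, Delta, Echo, Iris, Juno are pairwise disjoint (Comet={c,m}; Delta={h,j}; Echo={f,g}; Iris={d,k}; Juno={a,e}).
Every remaining set overlaps one of these, and no 6 of the listed sets are pairwise disjoint, so 5 is the maximum.

5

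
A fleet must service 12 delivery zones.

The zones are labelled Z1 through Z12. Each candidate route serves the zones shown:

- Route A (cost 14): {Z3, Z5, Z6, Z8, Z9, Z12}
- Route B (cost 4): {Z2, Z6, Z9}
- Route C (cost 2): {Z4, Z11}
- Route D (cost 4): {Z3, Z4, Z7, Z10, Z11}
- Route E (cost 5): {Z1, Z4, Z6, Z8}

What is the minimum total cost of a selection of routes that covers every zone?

27

A, B, D, E together cover every zone (A ∪ B ∪ D ∪ E = {Z1, Z2, Z3, Z4, Z5, Z6, Z7, Z8, Z9, Z10, Z11, Z12}); total cost 14 + 4 + 4 + 5 = 27.
No covering selection has total cost below 27.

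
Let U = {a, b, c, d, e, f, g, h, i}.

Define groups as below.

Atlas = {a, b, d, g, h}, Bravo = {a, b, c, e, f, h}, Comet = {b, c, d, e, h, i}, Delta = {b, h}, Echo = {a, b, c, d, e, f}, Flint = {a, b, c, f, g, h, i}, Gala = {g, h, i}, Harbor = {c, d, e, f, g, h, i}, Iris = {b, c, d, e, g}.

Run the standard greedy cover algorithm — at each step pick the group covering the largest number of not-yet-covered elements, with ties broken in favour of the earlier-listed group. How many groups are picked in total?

2

Greedy: pick Flint (covers 7 new) → pick Comet (covers 2 new). Total picks: 2.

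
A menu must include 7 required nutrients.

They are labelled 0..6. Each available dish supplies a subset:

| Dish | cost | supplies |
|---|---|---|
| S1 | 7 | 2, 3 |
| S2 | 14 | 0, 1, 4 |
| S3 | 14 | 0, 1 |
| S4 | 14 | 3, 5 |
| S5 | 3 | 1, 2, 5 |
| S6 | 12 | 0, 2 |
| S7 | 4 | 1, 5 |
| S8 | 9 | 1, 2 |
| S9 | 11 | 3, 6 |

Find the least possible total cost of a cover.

28

S2, S5, S9 together cover every nutrient (S2 ∪ S5 ∪ S9 = {0, 1, 2, 3, 4, 5, 6}); total cost 14 + 3 + 11 = 28.
No covering selection has total cost below 28.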